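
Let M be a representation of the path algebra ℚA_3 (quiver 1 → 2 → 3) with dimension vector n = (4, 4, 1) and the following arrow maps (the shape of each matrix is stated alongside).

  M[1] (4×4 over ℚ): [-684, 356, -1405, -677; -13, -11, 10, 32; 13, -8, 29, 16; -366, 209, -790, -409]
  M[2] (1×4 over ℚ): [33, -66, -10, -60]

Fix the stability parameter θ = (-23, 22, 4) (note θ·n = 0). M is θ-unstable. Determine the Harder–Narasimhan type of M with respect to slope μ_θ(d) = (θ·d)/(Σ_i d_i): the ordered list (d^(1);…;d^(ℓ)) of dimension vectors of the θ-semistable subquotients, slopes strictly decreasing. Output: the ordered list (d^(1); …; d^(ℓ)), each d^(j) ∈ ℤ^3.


Interval decomposition of M: I[1,2]^3, I[1,3].
HN type (ℓ=3): μ^(1)=22; μ^(2)=13; μ^(3)=-23

((0, 3, 0); (0, 1, 1); (4, 0, 0))


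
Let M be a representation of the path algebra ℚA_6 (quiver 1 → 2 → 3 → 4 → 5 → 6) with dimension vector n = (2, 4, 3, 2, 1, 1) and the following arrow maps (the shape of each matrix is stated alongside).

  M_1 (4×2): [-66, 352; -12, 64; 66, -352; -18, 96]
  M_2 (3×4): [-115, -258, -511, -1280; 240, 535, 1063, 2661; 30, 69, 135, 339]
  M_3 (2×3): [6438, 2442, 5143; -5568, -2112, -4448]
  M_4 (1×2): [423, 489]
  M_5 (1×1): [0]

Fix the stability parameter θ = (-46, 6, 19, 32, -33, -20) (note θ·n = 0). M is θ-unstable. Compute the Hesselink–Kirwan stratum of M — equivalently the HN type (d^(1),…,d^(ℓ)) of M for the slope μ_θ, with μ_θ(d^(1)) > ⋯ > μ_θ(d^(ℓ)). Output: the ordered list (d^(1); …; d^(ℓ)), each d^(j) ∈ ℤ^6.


Interval decomposition of M: I[1,1], I[1,2], I[2,2], I[2,3], I[2,5], I[3,3], I[4,4], I[6,6].
HN type (ℓ=5): μ^(1)=32; μ^(2)=19; μ^(3)=6; μ^(4)=-20; μ^(5)=-46

((0, 0, 0, 1, 0, 0); (0, 0, 2, 0, 0, 0); (0, 4, 1, 1, 1, 0); (0, 0, 0, 0, 0, 1); (2, 0, 0, 0, 0, 0))


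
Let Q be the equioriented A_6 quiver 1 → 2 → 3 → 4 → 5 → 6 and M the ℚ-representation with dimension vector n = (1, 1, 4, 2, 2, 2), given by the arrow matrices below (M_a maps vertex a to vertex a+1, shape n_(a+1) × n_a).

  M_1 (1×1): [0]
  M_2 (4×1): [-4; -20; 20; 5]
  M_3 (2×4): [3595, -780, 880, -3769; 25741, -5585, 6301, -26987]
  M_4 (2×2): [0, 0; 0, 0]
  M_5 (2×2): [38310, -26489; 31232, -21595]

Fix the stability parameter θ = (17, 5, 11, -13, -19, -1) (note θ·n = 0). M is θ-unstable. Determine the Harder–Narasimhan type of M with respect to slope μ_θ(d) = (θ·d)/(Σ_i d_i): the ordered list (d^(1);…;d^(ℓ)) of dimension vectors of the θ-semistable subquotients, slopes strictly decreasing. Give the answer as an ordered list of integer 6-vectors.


Via rank(M_{q-1}∘⋯∘M_p): M ≅ I[1,1], I[2,4], I[3,3]^2, I[3,4], I[5,6]^2.
μ_θ-semistable layers: μ^(1)=17; μ^(2)=11; μ^(3)=1; μ^(4)=-1; μ^(5)=-19

((1, 0, 0, 0, 0, 0); (0, 0, 2, 0, 0, 0); (0, 1, 1, 1, 0, 0); (0, 0, 1, 1, 0, 2); (0, 0, 0, 0, 2, 0))


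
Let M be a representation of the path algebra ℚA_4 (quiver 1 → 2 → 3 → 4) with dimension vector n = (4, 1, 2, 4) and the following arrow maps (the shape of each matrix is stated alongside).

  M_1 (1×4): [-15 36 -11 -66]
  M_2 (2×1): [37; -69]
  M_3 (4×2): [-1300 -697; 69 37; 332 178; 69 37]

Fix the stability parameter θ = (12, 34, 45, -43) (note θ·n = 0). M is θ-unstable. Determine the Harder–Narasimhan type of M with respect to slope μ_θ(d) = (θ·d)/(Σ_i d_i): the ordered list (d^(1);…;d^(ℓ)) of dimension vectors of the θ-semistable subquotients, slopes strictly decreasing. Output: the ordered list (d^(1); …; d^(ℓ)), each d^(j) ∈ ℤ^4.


Interval decomposition of M: I[1,1]^3, I[1,4], I[3,4], I[4,4]^2.
HN type (ℓ=3): μ^(1)=12; μ^(2)=1; μ^(3)=-43

((4, 1, 1, 1); (0, 0, 1, 1); (0, 0, 0, 2))


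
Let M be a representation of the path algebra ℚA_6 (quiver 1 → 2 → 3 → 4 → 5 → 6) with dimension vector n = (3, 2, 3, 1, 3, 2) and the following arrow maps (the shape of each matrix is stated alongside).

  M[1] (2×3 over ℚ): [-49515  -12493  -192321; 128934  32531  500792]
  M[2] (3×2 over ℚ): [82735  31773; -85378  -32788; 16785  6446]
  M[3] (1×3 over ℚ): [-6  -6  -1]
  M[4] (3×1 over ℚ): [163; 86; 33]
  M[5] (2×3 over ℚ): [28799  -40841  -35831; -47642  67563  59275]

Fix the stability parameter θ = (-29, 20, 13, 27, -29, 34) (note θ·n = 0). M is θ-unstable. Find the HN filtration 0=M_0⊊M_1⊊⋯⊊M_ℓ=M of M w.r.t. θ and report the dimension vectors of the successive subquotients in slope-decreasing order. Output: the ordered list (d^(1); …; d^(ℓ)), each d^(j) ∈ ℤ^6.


Barcode: M ≅ I[1,1], I[1,3], I[1,6], I[3,3], I[5,5], I[5,6]. HN layers by μ_θ (5 steps, strictly decreasing):
  μ^(1)=34; μ^(2)=33/2; μ^(3)=13; μ^(4)=31/4; μ^(5)=-29

((0, 0, 0, 0, 0, 2); (0, 1, 1, 0, 0, 0); (0, 0, 1, 0, 0, 0); (0, 1, 1, 1, 1, 0); (3, 0, 0, 0, 2, 0))


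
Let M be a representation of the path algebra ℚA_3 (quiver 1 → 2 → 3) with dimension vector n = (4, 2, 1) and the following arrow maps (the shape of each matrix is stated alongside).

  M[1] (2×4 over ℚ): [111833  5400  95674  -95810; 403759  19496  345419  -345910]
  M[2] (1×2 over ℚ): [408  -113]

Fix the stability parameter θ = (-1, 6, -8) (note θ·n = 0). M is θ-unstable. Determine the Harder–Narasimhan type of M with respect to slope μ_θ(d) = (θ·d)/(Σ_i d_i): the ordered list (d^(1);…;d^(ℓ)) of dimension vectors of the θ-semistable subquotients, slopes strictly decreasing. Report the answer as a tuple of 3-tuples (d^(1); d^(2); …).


Interval decomposition of M: I[1,1]^2, I[1,2], I[1,3].
HN type (ℓ=2): μ^(1)=6; μ^(2)=-1

((0, 1, 0); (4, 1, 1))


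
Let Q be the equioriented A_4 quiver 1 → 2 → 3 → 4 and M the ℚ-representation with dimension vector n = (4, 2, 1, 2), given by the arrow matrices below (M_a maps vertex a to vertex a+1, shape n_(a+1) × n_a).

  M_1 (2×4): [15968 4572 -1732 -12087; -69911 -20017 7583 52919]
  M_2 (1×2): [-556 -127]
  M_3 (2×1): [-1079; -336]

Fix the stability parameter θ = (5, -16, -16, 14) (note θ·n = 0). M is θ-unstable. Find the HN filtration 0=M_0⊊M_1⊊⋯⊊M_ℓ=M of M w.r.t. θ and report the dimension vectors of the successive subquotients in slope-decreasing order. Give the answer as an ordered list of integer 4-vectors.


Interval decomposition of M: I[1,1]^2, I[1,2], I[1,4], I[4,4].
HN type (ℓ=4): μ^(1)=14; μ^(2)=5; μ^(3)=-11/2; μ^(4)=-9

((0, 0, 0, 2); (2, 0, 0, 0); (1, 1, 0, 0); (1, 1, 1, 0))


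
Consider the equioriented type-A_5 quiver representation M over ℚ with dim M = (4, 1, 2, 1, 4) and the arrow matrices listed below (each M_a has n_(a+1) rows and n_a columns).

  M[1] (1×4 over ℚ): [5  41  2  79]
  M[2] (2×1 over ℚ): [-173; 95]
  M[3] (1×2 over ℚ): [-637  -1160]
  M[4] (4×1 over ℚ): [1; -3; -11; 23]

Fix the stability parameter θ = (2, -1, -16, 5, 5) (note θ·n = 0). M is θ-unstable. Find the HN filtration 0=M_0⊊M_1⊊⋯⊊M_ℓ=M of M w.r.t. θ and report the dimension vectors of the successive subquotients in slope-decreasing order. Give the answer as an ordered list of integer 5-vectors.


Barcode: M ≅ I[1,1]^3, I[1,5], I[3,3], I[5,5]^3. HN layers by μ_θ (4 steps, strictly decreasing):
  μ^(1)=5; μ^(2)=2; μ^(3)=-5; μ^(4)=-16

((0, 0, 0, 1, 4); (3, 0, 0, 0, 0); (1, 1, 1, 0, 0); (0, 0, 1, 0, 0))


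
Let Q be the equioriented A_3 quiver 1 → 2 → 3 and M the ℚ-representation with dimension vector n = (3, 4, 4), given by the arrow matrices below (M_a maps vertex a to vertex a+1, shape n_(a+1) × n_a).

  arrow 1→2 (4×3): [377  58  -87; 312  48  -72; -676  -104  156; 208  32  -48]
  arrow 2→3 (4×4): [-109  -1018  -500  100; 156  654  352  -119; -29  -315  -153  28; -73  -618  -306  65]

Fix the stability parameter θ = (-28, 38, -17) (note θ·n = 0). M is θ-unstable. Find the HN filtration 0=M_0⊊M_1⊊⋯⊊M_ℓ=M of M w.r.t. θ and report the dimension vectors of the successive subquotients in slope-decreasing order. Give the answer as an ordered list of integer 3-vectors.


Barcode: M ≅ I[1,1]^2, I[1,3], I[2,2], I[2,3]^2, I[3,3]. HN layers by μ_θ (4 steps, strictly decreasing):
  μ^(1)=38; μ^(2)=21/2; μ^(3)=-17; μ^(4)=-28

((0, 1, 0); (0, 3, 3); (0, 0, 1); (3, 0, 0))


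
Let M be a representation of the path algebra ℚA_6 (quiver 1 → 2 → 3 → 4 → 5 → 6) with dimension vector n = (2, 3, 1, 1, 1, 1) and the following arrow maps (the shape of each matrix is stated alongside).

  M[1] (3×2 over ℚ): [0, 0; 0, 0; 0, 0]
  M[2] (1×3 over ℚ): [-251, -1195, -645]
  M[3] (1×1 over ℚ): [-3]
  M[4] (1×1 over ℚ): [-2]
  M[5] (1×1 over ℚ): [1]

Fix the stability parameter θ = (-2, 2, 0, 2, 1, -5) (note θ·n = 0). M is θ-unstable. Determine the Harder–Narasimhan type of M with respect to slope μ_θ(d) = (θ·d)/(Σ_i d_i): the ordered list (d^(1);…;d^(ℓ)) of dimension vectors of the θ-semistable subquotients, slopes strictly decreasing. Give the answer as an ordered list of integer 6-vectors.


Barcode: M ≅ I[1,1]^2, I[2,2]^2, I[2,6]. HN layers by μ_θ (3 steps, strictly decreasing):
  μ^(1)=2; μ^(2)=0; μ^(3)=-2

((0, 2, 0, 0, 0, 0); (0, 1, 1, 1, 1, 1); (2, 0, 0, 0, 0, 0))


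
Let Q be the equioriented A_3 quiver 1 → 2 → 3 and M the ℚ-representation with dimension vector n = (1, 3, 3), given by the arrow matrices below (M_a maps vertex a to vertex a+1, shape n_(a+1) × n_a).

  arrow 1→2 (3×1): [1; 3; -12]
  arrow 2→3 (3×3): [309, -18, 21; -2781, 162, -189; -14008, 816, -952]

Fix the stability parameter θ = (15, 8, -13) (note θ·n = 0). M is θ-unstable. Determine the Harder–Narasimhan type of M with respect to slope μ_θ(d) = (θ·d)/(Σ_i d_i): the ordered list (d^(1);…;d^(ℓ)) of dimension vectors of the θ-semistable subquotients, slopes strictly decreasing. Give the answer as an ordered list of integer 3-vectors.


Via rank(M_{q-1}∘⋯∘M_p): M ≅ I[1,3], I[2,2]^2, I[3,3]^2.
μ_θ-semistable layers: μ^(1)=8; μ^(2)=10/3; μ^(3)=-13

((0, 2, 0); (1, 1, 1); (0, 0, 2))


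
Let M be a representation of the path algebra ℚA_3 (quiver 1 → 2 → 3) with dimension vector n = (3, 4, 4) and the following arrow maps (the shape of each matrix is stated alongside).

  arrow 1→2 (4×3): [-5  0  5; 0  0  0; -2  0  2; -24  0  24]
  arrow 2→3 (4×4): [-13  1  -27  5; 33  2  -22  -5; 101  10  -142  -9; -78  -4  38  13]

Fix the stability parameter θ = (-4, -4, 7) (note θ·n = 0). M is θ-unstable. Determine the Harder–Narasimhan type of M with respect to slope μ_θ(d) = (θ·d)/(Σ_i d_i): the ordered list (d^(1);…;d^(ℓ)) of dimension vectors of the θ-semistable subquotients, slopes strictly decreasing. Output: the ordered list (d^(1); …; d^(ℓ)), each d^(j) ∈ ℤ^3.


Via rank(M_{q-1}∘⋯∘M_p): M ≅ I[1,1]^2, I[1,3], I[2,2], I[2,3]^2, I[3,3].
μ_θ-semistable layers: μ^(1)=7; μ^(2)=-4

((0, 0, 4); (3, 4, 0))


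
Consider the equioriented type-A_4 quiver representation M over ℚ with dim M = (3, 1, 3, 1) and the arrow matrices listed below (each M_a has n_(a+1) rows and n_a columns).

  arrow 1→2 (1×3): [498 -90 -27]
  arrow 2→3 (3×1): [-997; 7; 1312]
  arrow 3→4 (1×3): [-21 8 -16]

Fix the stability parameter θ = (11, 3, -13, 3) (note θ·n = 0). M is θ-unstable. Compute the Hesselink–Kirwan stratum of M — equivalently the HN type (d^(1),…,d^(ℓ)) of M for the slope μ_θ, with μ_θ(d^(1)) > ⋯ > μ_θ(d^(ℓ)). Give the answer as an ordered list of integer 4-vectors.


Barcode: M ≅ I[1,1]^2, I[1,4], I[3,3]^2. HN layers by μ_θ (4 steps, strictly decreasing):
  μ^(1)=11; μ^(2)=3; μ^(3)=1/3; μ^(4)=-13

((2, 0, 0, 0); (0, 0, 0, 1); (1, 1, 1, 0); (0, 0, 2, 0))


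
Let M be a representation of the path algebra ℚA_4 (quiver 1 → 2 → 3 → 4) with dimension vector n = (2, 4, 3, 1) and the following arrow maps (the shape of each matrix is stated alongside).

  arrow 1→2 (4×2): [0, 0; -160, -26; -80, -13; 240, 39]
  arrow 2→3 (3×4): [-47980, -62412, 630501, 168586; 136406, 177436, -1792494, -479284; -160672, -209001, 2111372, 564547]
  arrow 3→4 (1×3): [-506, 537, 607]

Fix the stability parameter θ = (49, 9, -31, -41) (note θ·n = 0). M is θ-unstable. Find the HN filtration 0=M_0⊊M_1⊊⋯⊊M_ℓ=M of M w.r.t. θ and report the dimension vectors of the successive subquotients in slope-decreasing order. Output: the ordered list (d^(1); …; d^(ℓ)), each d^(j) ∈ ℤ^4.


Barcode: M ≅ I[1,1], I[1,4], I[2,2], I[2,3]^2. HN layers by μ_θ (4 steps, strictly decreasing):
  μ^(1)=49; μ^(2)=9; μ^(3)=-7/2; μ^(4)=-11

((1, 0, 0, 0); (0, 1, 0, 0); (1, 1, 1, 1); (0, 2, 2, 0))


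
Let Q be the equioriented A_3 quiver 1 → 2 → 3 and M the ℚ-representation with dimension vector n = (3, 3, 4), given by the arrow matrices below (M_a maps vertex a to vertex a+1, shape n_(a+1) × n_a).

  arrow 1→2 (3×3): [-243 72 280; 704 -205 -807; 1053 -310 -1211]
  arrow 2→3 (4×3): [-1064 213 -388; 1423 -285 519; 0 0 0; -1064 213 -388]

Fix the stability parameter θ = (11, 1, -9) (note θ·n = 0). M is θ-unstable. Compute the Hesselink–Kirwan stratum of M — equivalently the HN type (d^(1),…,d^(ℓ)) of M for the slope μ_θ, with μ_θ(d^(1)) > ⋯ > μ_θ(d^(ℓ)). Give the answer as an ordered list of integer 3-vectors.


Barcode: M ≅ I[1,2], I[1,3]^2, I[3,3]^2. HN layers by μ_θ (3 steps, strictly decreasing):
  μ^(1)=6; μ^(2)=1; μ^(3)=-9

((1, 1, 0); (2, 2, 2); (0, 0, 2))


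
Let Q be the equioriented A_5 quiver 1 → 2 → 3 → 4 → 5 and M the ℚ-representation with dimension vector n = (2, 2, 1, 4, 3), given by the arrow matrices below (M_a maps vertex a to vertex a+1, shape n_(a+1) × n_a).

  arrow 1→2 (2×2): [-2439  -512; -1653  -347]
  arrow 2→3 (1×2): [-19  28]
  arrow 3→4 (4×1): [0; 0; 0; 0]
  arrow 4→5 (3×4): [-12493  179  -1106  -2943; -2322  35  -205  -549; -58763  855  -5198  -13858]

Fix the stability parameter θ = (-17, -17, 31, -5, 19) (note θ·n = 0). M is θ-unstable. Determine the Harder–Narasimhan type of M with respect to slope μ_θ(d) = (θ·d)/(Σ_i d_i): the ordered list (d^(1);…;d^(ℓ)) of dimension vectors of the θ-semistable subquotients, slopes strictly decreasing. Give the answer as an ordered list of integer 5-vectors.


Barcode: M ≅ I[1,2], I[1,3], I[4,4], I[4,5]^3. HN layers by μ_θ (4 steps, strictly decreasing):
  μ^(1)=31; μ^(2)=19; μ^(3)=-5; μ^(4)=-17

((0, 0, 1, 0, 0); (0, 0, 0, 0, 3); (0, 0, 0, 4, 0); (2, 2, 0, 0, 0))


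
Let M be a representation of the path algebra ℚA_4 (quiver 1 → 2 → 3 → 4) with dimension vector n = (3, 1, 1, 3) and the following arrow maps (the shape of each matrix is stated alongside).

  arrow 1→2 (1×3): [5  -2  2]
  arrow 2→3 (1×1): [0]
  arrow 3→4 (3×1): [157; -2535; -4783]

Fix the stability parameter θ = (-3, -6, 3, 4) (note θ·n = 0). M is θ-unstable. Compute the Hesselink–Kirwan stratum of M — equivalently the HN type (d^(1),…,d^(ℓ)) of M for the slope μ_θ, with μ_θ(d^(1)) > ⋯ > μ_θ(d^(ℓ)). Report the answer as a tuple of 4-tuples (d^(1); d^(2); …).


Interval decomposition of M: I[1,1]^2, I[1,2], I[3,4], I[4,4]^2.
HN type (ℓ=4): μ^(1)=4; μ^(2)=3; μ^(3)=-3; μ^(4)=-9/2

((0, 0, 0, 3); (0, 0, 1, 0); (2, 0, 0, 0); (1, 1, 0, 0))


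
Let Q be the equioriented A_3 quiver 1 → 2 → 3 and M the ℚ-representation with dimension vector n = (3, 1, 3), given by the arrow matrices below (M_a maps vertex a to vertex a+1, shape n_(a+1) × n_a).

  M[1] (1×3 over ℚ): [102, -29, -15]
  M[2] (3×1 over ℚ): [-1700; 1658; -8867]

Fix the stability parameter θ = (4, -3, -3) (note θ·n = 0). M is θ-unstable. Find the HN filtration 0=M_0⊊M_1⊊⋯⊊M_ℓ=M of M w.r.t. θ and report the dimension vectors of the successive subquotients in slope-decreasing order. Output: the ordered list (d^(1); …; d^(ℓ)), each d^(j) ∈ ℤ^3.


Barcode: M ≅ I[1,1]^2, I[1,3], I[3,3]^2. HN layers by μ_θ (3 steps, strictly decreasing):
  μ^(1)=4; μ^(2)=-2/3; μ^(3)=-3

((2, 0, 0); (1, 1, 1); (0, 0, 2))


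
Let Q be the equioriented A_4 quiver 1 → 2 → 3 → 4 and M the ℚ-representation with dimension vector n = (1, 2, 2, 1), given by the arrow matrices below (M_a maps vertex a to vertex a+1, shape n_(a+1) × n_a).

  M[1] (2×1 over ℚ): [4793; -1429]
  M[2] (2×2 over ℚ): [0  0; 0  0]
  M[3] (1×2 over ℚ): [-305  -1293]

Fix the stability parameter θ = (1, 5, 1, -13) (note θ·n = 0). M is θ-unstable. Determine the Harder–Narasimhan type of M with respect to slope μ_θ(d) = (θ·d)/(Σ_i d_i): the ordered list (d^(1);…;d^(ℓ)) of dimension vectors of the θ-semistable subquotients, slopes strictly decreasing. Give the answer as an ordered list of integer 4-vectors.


Via rank(M_{q-1}∘⋯∘M_p): M ≅ I[1,2], I[2,2], I[3,3], I[3,4].
μ_θ-semistable layers: μ^(1)=5; μ^(2)=1; μ^(3)=-6

((0, 2, 0, 0); (1, 0, 1, 0); (0, 0, 1, 1))


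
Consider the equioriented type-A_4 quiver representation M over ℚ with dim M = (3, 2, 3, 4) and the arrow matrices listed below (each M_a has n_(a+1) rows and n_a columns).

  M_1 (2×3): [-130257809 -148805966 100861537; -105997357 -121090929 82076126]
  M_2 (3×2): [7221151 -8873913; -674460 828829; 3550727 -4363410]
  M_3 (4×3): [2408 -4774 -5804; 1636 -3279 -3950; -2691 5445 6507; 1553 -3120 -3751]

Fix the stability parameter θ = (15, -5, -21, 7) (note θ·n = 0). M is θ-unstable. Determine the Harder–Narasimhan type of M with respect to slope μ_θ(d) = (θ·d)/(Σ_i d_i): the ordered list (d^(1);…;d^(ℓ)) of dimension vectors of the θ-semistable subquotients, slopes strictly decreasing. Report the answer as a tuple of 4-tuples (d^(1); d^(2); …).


Via rank(M_{q-1}∘⋯∘M_p): M ≅ I[1,1], I[1,3], I[1,4], I[3,4], I[4,4]^2.
μ_θ-semistable layers: μ^(1)=15; μ^(2)=7; μ^(3)=-11/3; μ^(4)=-21

((1, 0, 0, 0); (0, 0, 0, 4); (2, 2, 2, 0); (0, 0, 1, 0))


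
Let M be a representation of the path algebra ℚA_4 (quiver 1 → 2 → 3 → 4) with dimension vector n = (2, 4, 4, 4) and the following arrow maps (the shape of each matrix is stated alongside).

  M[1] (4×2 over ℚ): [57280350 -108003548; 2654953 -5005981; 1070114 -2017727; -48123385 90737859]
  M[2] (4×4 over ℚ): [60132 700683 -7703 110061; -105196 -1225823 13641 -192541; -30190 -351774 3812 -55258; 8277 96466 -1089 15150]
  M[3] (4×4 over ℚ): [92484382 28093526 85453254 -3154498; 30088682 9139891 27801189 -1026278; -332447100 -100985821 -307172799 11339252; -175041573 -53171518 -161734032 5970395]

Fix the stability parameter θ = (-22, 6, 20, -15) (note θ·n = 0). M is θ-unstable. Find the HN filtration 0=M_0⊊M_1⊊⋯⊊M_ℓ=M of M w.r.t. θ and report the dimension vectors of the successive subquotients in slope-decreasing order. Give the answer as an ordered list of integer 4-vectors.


Interval decomposition of M: I[1,2], I[1,4], I[2,3], I[2,4], I[3,3], I[4,4]^2.
HN type (ℓ=5): μ^(1)=20; μ^(2)=6; μ^(3)=11/3; μ^(4)=-15; μ^(5)=-22

((0, 0, 2, 0); (0, 2, 0, 0); (0, 2, 2, 2); (0, 0, 0, 2); (2, 0, 0, 0))


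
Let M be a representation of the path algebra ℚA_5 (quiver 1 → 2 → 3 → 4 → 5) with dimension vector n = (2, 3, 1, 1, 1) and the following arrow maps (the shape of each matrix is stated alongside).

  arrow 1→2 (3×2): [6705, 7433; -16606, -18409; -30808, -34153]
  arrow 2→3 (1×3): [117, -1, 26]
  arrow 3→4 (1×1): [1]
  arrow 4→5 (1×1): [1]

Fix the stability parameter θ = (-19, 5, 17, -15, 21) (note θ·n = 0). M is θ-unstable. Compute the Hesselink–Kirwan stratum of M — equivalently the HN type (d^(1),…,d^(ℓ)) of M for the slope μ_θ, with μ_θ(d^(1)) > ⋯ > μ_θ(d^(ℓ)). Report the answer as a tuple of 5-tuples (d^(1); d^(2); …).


Via rank(M_{q-1}∘⋯∘M_p): M ≅ I[1,2], I[1,5], I[2,2].
μ_θ-semistable layers: μ^(1)=21; μ^(2)=5; μ^(3)=7/3; μ^(4)=-19

((0, 0, 0, 0, 1); (0, 2, 0, 0, 0); (0, 1, 1, 1, 0); (2, 0, 0, 0, 0))


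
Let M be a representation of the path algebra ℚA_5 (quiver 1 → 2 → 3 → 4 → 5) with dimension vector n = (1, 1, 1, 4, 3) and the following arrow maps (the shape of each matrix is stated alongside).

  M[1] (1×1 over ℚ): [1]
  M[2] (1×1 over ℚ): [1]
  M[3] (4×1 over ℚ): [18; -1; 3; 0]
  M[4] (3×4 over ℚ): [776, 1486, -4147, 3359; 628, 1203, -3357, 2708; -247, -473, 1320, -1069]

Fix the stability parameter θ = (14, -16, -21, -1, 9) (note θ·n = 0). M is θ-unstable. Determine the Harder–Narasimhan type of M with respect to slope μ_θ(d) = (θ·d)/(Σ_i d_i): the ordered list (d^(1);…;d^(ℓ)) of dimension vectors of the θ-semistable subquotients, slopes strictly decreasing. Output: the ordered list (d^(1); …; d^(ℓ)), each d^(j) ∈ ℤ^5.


Barcode: M ≅ I[1,5], I[4,4], I[4,5]^2. HN layers by μ_θ (3 steps, strictly decreasing):
  μ^(1)=9; μ^(2)=-1; μ^(3)=-23/3

((0, 0, 0, 0, 3); (0, 0, 0, 4, 0); (1, 1, 1, 0, 0))


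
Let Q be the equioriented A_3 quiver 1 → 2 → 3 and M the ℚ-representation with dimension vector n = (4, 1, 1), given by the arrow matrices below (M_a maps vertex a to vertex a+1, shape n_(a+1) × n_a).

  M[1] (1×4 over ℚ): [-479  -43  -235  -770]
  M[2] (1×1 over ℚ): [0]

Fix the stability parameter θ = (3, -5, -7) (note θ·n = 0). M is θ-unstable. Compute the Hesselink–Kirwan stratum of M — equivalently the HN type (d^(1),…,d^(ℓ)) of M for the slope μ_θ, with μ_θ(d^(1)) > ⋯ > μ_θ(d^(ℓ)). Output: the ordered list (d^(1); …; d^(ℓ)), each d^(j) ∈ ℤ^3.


Interval decomposition of M: I[1,1]^3, I[1,2], I[3,3].
HN type (ℓ=3): μ^(1)=3; μ^(2)=-1; μ^(3)=-7

((3, 0, 0); (1, 1, 0); (0, 0, 1))


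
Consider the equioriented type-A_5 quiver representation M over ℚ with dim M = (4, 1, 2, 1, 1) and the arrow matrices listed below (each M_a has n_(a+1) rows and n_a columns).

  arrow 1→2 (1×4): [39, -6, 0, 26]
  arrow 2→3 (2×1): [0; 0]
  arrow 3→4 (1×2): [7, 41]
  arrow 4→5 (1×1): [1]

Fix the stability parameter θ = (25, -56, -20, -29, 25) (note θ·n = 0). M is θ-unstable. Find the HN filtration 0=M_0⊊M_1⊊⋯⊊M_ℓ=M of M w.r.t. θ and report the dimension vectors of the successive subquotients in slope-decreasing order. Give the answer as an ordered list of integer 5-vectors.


Interval decomposition of M: I[1,1]^3, I[1,2], I[3,3], I[3,5].
HN type (ℓ=4): μ^(1)=25; μ^(2)=-31/2; μ^(3)=-20; μ^(4)=-49/2

((3, 0, 0, 0, 1); (1, 1, 0, 0, 0); (0, 0, 1, 0, 0); (0, 0, 1, 1, 0))


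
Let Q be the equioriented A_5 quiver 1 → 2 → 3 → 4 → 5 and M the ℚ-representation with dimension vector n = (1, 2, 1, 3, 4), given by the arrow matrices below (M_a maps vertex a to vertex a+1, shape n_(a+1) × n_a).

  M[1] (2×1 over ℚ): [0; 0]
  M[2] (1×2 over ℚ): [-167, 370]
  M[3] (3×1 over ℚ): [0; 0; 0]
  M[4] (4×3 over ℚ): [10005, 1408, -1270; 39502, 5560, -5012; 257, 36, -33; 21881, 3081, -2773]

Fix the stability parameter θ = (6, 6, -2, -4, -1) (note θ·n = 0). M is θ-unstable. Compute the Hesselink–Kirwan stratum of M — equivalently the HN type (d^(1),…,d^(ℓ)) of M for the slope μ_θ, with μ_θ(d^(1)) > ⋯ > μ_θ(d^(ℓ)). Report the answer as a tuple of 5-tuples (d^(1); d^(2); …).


Barcode: M ≅ I[1,1], I[2,2], I[2,3], I[4,5]^3, I[5,5]. HN layers by μ_θ (4 steps, strictly decreasing):
  μ^(1)=6; μ^(2)=2; μ^(3)=-1; μ^(4)=-4

((1, 1, 0, 0, 0); (0, 1, 1, 0, 0); (0, 0, 0, 0, 4); (0, 0, 0, 3, 0))


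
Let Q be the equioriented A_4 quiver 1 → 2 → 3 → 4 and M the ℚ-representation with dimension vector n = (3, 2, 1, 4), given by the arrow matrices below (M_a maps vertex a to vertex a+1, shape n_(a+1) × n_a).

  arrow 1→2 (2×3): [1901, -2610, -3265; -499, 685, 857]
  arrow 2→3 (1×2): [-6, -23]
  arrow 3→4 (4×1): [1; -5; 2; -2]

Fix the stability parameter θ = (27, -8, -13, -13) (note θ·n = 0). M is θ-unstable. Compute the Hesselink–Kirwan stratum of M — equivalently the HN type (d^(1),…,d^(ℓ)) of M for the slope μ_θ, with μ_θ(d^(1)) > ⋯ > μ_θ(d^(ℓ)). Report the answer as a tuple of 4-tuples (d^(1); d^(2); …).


Via rank(M_{q-1}∘⋯∘M_p): M ≅ I[1,1], I[1,2], I[1,4], I[4,4]^3.
μ_θ-semistable layers: μ^(1)=27; μ^(2)=19/2; μ^(3)=-7/4; μ^(4)=-13

((1, 0, 0, 0); (1, 1, 0, 0); (1, 1, 1, 1); (0, 0, 0, 3))


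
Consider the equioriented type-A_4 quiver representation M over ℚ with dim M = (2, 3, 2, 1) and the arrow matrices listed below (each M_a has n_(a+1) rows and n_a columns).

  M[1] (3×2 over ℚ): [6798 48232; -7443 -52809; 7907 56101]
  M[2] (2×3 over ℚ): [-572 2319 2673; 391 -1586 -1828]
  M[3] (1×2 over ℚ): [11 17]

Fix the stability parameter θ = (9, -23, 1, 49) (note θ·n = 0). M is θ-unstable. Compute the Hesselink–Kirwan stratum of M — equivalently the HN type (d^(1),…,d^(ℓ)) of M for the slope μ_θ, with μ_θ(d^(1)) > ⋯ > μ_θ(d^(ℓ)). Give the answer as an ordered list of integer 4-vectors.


Via rank(M_{q-1}∘⋯∘M_p): M ≅ I[1,3], I[1,4], I[2,2].
μ_θ-semistable layers: μ^(1)=49; μ^(2)=1; μ^(3)=-7; μ^(4)=-23

((0, 0, 0, 1); (0, 0, 2, 0); (2, 2, 0, 0); (0, 1, 0, 0))


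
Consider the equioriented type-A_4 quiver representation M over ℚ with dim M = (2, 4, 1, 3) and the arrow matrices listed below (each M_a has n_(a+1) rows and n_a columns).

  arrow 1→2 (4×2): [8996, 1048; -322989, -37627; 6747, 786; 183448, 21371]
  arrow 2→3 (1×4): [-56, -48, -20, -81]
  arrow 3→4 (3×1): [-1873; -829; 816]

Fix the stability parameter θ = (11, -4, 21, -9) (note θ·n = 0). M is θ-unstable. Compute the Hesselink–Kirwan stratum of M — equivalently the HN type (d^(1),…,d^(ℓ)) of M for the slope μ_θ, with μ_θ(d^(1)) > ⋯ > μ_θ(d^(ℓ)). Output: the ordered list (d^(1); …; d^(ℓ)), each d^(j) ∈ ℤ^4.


Via rank(M_{q-1}∘⋯∘M_p): M ≅ I[1,2], I[1,4], I[2,2]^2, I[4,4]^2.
μ_θ-semistable layers: μ^(1)=6; μ^(2)=7/2; μ^(3)=-4; μ^(4)=-9

((0, 0, 1, 1); (2, 2, 0, 0); (0, 2, 0, 0); (0, 0, 0, 2))


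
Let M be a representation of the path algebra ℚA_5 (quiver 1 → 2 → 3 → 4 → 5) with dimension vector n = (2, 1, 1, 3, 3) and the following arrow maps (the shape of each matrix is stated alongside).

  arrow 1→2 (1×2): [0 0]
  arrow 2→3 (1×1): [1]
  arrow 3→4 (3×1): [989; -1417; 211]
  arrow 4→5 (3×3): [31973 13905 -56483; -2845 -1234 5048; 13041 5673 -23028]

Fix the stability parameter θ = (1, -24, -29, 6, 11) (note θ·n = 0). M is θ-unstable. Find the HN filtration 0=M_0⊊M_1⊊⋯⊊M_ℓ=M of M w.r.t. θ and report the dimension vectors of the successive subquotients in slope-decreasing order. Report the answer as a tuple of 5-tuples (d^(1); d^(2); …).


Barcode: M ≅ I[1,1]^2, I[2,5], I[4,5]^2. HN layers by μ_θ (4 steps, strictly decreasing):
  μ^(1)=11; μ^(2)=6; μ^(3)=1; μ^(4)=-53/2

((0, 0, 0, 0, 3); (0, 0, 0, 3, 0); (2, 0, 0, 0, 0); (0, 1, 1, 0, 0))


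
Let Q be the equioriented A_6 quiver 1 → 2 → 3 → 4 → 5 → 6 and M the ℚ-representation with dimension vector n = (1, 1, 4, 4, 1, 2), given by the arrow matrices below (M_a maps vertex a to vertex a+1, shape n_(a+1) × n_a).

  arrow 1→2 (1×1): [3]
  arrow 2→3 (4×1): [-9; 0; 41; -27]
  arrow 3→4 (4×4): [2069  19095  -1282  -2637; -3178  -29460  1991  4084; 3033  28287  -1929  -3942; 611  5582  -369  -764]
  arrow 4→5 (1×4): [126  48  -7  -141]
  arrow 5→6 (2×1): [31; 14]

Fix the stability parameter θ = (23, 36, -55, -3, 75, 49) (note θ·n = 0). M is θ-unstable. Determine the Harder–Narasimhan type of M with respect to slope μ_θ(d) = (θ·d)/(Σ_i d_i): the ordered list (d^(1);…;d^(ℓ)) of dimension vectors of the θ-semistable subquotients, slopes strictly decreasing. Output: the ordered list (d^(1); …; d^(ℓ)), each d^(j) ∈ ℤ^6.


Barcode: M ≅ I[1,4], I[3,4]^2, I[3,6], I[6,6]. HN layers by μ_θ (5 steps, strictly decreasing):
  μ^(1)=62; μ^(2)=49; μ^(3)=1/4; μ^(4)=-3; μ^(5)=-55

((0, 0, 0, 0, 1, 1); (0, 0, 0, 0, 0, 1); (1, 1, 1, 1, 0, 0); (0, 0, 0, 3, 0, 0); (0, 0, 3, 0, 0, 0))


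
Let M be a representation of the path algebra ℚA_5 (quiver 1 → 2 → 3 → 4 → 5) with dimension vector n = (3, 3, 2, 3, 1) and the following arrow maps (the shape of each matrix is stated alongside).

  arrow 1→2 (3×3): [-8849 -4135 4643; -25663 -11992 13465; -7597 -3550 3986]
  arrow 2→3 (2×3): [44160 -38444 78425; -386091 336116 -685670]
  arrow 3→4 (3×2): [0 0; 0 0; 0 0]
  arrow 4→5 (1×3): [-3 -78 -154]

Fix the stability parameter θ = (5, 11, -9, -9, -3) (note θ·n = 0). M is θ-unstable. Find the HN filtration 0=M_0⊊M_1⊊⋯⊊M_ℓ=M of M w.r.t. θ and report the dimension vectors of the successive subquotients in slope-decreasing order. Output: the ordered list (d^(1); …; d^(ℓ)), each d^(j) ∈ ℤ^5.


Barcode: M ≅ I[1,2], I[1,3]^2, I[4,4]^2, I[4,5]. HN layers by μ_θ (5 steps, strictly decreasing):
  μ^(1)=11; μ^(2)=5; μ^(3)=7/3; μ^(4)=-3; μ^(5)=-9

((0, 1, 0, 0, 0); (1, 0, 0, 0, 0); (2, 2, 2, 0, 0); (0, 0, 0, 0, 1); (0, 0, 0, 3, 0))


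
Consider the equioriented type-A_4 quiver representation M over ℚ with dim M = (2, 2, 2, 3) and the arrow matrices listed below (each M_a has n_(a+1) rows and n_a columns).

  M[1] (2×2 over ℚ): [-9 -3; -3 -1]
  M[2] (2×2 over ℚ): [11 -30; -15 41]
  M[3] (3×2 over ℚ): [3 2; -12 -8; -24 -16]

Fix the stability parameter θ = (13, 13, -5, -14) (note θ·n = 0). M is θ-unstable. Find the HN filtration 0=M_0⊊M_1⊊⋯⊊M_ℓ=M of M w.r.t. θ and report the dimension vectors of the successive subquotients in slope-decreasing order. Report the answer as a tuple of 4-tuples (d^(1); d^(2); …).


Interval decomposition of M: I[1,1], I[1,4], I[2,3], I[4,4]^2.
HN type (ℓ=4): μ^(1)=13; μ^(2)=4; μ^(3)=7/4; μ^(4)=-14

((1, 0, 0, 0); (0, 1, 1, 0); (1, 1, 1, 1); (0, 0, 0, 2))


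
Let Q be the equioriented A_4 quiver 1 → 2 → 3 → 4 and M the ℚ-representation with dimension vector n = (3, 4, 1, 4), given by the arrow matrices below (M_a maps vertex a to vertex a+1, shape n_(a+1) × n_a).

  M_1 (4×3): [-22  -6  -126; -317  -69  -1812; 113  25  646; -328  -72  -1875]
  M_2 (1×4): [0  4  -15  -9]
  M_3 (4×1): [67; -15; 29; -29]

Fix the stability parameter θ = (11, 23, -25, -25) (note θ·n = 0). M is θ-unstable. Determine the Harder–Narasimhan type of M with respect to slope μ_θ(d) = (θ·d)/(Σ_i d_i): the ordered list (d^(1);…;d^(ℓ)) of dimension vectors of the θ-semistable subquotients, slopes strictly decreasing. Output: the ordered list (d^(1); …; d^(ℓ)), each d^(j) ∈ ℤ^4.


Via rank(M_{q-1}∘⋯∘M_p): M ≅ I[1,1], I[1,2], I[1,4], I[2,2]^2, I[4,4]^3.
μ_θ-semistable layers: μ^(1)=23; μ^(2)=11; μ^(3)=-4; μ^(4)=-25

((0, 3, 0, 0); (2, 0, 0, 0); (1, 1, 1, 1); (0, 0, 0, 3))


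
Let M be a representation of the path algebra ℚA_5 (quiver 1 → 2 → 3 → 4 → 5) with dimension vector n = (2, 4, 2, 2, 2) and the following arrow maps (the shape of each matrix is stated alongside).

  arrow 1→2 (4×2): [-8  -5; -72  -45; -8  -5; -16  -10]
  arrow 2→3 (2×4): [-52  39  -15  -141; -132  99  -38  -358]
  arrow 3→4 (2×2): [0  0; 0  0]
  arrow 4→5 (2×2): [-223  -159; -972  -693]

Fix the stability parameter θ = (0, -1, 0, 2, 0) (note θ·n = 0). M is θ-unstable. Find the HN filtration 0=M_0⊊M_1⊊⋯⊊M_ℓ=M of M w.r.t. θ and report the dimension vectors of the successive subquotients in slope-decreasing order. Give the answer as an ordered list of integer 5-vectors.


Interval decomposition of M: I[1,1], I[1,3], I[2,2]^2, I[2,3], I[4,5]^2.
HN type (ℓ=4): μ^(1)=1; μ^(2)=0; μ^(3)=-1/2; μ^(4)=-1

((0, 0, 0, 2, 2); (1, 0, 2, 0, 0); (1, 1, 0, 0, 0); (0, 3, 0, 0, 0))


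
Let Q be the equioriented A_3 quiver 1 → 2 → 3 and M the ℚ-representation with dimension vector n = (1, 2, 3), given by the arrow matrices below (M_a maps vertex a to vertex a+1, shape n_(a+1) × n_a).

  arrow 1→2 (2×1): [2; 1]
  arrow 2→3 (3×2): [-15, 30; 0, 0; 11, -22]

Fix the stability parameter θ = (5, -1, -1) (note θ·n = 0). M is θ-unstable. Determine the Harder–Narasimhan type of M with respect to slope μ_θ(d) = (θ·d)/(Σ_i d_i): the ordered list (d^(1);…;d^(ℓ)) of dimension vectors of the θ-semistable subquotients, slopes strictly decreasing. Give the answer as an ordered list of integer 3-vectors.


Interval decomposition of M: I[1,2], I[2,3], I[3,3]^2.
HN type (ℓ=2): μ^(1)=2; μ^(2)=-1

((1, 1, 0); (0, 1, 3))


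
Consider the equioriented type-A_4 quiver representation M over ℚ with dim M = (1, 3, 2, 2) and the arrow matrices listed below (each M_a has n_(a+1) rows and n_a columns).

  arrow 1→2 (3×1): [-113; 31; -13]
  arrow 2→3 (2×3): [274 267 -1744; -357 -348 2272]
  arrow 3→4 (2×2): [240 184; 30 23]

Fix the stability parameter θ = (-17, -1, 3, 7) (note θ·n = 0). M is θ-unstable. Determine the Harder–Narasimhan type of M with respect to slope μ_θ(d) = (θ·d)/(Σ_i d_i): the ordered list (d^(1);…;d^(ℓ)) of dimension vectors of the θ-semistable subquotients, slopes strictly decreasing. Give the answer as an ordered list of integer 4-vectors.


Barcode: M ≅ I[1,4], I[2,2], I[2,3], I[4,4]. HN layers by μ_θ (4 steps, strictly decreasing):
  μ^(1)=7; μ^(2)=3; μ^(3)=-1; μ^(4)=-17

((0, 0, 0, 2); (0, 0, 2, 0); (0, 3, 0, 0); (1, 0, 0, 0))


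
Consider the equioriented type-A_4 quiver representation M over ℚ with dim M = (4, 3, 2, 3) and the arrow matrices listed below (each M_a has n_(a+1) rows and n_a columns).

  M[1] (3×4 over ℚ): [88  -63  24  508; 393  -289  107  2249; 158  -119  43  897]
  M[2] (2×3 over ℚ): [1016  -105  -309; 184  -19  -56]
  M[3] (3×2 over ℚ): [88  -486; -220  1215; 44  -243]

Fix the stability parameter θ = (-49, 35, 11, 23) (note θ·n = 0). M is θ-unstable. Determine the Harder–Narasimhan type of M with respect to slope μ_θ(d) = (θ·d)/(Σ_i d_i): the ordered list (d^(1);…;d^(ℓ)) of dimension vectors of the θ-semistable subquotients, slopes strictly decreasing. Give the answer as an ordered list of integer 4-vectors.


Interval decomposition of M: I[1,1], I[1,2], I[1,3], I[1,4], I[4,4]^2.
HN type (ℓ=3): μ^(1)=35; μ^(2)=23; μ^(3)=-49

((0, 1, 0, 0); (0, 2, 2, 3); (4, 0, 0, 0))


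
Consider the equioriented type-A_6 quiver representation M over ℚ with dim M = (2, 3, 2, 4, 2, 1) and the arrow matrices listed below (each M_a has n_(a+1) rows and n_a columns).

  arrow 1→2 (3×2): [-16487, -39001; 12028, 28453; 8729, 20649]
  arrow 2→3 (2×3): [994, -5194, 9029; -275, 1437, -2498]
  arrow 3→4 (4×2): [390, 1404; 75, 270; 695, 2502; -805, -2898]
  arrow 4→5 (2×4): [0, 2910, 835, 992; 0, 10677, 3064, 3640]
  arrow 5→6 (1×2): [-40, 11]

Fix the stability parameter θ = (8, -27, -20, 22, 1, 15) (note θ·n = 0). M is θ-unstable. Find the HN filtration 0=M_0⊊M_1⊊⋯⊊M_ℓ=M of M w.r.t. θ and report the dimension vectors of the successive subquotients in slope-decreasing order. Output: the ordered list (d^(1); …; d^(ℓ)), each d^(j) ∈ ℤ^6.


Barcode: M ≅ I[1,3], I[1,6], I[2,2], I[4,4]^2, I[4,5]. HN layers by μ_θ (5 steps, strictly decreasing):
  μ^(1)=22; μ^(2)=15; μ^(3)=23/2; μ^(4)=-13; μ^(5)=-27

((0, 0, 0, 2, 0, 0); (0, 0, 0, 0, 0, 1); (0, 0, 0, 2, 2, 0); (2, 2, 2, 0, 0, 0); (0, 1, 0, 0, 0, 0))


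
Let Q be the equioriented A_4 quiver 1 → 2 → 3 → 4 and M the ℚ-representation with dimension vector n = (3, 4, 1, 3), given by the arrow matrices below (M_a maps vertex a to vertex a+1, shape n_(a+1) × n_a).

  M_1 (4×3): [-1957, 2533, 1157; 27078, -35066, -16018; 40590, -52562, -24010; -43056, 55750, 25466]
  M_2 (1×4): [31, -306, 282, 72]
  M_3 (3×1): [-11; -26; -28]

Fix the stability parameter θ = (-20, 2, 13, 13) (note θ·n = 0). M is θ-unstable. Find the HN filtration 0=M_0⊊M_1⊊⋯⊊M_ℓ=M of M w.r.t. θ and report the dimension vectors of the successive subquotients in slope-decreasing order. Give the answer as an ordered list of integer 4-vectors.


Barcode: M ≅ I[1,1], I[1,2], I[1,4], I[2,2]^2, I[4,4]^2. HN layers by μ_θ (3 steps, strictly decreasing):
  μ^(1)=13; μ^(2)=2; μ^(3)=-20

((0, 0, 1, 3); (0, 4, 0, 0); (3, 0, 0, 0))


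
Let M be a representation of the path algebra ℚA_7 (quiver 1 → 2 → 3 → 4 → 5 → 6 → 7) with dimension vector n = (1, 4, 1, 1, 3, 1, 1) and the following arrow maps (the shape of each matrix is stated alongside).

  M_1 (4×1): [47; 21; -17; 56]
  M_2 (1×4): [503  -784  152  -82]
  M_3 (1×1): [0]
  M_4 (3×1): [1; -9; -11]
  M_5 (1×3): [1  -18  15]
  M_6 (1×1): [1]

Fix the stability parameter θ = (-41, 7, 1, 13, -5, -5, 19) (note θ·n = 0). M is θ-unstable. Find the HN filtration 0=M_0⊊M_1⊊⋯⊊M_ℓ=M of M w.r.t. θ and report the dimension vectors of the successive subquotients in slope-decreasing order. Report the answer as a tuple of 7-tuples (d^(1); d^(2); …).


Barcode: M ≅ I[1,3], I[2,2]^3, I[4,7], I[5,5]^2. HN layers by μ_θ (6 steps, strictly decreasing):
  μ^(1)=19; μ^(2)=7; μ^(3)=4; μ^(4)=1; μ^(5)=-5; μ^(6)=-41

((0, 0, 0, 0, 0, 0, 1); (0, 3, 0, 0, 0, 0, 0); (0, 1, 1, 0, 0, 0, 0); (0, 0, 0, 1, 1, 1, 0); (0, 0, 0, 0, 2, 0, 0); (1, 0, 0, 0, 0, 0, 0))


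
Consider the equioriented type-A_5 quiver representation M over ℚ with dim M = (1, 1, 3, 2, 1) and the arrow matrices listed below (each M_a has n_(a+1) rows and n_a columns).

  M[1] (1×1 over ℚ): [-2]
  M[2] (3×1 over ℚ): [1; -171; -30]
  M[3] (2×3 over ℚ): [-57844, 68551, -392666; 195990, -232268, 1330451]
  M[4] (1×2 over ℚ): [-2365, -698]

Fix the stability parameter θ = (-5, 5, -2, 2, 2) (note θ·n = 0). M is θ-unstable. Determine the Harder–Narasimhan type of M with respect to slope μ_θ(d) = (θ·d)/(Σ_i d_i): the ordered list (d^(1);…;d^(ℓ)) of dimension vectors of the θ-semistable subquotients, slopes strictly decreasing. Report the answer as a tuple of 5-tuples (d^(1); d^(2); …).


Barcode: M ≅ I[1,5], I[3,3], I[3,4]. HN layers by μ_θ (4 steps, strictly decreasing):
  μ^(1)=2; μ^(2)=3/2; μ^(3)=-2; μ^(4)=-5

((0, 0, 0, 2, 1); (0, 1, 1, 0, 0); (0, 0, 2, 0, 0); (1, 0, 0, 0, 0))


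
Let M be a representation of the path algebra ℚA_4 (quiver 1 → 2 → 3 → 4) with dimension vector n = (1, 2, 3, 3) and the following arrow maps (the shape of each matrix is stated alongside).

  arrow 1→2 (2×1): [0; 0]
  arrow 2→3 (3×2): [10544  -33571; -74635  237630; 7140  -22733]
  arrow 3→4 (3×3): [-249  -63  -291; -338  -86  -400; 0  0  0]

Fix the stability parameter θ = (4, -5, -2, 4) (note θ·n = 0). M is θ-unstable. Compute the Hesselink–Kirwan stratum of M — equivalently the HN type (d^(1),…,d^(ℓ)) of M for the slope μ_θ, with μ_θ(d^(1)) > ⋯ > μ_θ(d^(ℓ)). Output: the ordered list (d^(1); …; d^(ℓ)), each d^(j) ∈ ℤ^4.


Interval decomposition of M: I[1,1], I[2,4]^2, I[3,3], I[4,4].
HN type (ℓ=3): μ^(1)=4; μ^(2)=-2; μ^(3)=-5

((1, 0, 0, 3); (0, 0, 3, 0); (0, 2, 0, 0))


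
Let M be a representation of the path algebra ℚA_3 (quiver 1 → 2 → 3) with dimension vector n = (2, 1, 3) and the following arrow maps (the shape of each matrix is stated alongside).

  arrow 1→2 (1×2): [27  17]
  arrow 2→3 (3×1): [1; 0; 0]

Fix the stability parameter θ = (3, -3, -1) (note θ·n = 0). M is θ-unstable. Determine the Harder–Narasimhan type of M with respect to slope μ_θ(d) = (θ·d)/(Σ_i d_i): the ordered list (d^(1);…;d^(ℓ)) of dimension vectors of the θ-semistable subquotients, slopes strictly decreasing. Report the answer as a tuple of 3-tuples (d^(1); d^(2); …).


Via rank(M_{q-1}∘⋯∘M_p): M ≅ I[1,1], I[1,3], I[3,3]^2.
μ_θ-semistable layers: μ^(1)=3; μ^(2)=-1/3; μ^(3)=-1

((1, 0, 0); (1, 1, 1); (0, 0, 2))


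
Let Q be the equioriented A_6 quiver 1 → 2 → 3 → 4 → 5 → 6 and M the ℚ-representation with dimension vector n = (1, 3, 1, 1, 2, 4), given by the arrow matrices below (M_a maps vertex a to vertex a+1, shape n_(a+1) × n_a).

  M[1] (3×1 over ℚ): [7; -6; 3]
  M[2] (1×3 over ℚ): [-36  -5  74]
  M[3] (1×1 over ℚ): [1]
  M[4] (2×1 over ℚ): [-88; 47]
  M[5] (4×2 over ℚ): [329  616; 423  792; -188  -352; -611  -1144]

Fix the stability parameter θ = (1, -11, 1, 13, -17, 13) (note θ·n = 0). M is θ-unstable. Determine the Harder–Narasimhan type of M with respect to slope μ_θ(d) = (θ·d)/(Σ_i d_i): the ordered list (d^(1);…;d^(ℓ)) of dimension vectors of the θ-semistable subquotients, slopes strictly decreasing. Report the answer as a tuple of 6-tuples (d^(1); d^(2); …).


Via rank(M_{q-1}∘⋯∘M_p): M ≅ I[1,2], I[2,2], I[2,5], I[5,6], I[6,6]^3.
μ_θ-semistable layers: μ^(1)=13; μ^(2)=-1; μ^(3)=-5; μ^(4)=-11; μ^(5)=-17

((0, 0, 0, 0, 0, 4); (0, 0, 1, 1, 1, 0); (1, 1, 0, 0, 0, 0); (0, 2, 0, 0, 0, 0); (0, 0, 0, 0, 1, 0))
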